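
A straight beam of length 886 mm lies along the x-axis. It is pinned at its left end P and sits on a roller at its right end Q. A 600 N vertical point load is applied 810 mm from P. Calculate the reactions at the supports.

ΣM about P: Q_y·886 − 600·810 = 0 → Q_y = 486000/886 = 548.533 ≈ 548.5 N.
ΣF_y = 0: P_y + 548.533 − 600 = 0 → P_y = 51.47 N.
ΣF_x = 0: no horizontal applied forces, so P_x = 0.

P_x = 0, P_y = 51.47 N, Q_y = 548.5 N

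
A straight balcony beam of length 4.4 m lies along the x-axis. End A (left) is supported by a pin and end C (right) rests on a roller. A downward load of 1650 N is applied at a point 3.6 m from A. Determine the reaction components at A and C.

ΣM about A: C_y·4.4 − 1650·3.6 = 0 → C_y = 5940/4.4 = 1350 N.
ΣF_y = 0: A_y + 1350 − 1650 = 0 → A_y = 300.0 N.
ΣF_x = 0: no horizontal applied forces, so A_x = 0.

A_x = 0, A_y = 300.0 N, C_y = 1350 N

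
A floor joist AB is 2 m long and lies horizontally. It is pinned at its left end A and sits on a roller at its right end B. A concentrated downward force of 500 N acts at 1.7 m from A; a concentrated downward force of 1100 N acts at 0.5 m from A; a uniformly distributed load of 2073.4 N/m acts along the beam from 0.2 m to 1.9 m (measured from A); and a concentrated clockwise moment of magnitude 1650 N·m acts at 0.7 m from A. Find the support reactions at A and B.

Resultant of the distributed load: 2073.4 × 1.7 = 3524.78 N at 1.05 m from A.
Taking moments about A: B_y·2 − 500·1.7 − 1100·0.5 − (2073.4·1.7)·1.05 − 1650 = 0 → B_y = 6751.019/2 = 3375.51 ≈ 3376 N.
ΣF_y = 0: A_y + 3375.51 − 500 − 1100 − 2073.4·1.7 = 0 → A_y = 1749 N.
ΣF_x = 0: no horizontal applied forces, so A_x = 0.

A_x = 0, A_y = 1749 N, B_y = 3376 N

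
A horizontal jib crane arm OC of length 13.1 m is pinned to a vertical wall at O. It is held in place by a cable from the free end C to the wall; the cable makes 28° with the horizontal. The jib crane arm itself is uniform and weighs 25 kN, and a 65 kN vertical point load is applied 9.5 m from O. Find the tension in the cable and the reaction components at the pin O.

T = 127.0 kN, O_x = 112.2 kN, O_y = 30.36 kN

ΣM about O: T·sin28°·13.1 − 25·6.55 − 65·9.5 = 0 → T = 781.25/(13.1·0.469472) = 127.031 ≈ 127.0 kN.
ΣF_x = 0: O_x − T·cos28° = 0 → O_x = 127.031 × 0.882948 = 112.2 kN.
ΣF_y = 0: O_y + T·sin28° − 25 − 65 = 0 → O_y = 90 − 127.031 × 0.469472 = 30.36 kN.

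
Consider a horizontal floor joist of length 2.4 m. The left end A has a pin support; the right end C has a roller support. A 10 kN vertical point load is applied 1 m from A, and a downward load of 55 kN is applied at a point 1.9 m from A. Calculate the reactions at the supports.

ΣM about A: C_y·2.4 − 10·1 − 55·1.9 = 0 → C_y = 114.5/2.4 = 47.7083 ≈ 47.71 kN.
ΣF_y = 0: A_y + 47.7083 − 10 − 55 = 0 → A_y = 17.29 kN.
ΣF_x = 0: no horizontal applied forces, so A_x = 0.

A_x = 0, A_y = 17.29 kN, C_y = 47.71 kN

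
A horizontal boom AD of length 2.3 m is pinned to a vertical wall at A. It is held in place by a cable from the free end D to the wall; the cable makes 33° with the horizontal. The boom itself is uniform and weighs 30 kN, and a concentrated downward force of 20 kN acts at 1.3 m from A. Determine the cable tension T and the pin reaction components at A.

ΣM about A: T·sin33°·2.3 − 30·1.15 − 20·1.3 = 0 → T = 60.5/(2.3·0.544639) = 48.2968 ≈ 48.30 kN.
ΣF_x = 0: A_x − T·cos33° = 0 → A_x = 48.2968 × 0.838671 = 40.51 kN.
ΣF_y = 0: A_y + T·sin33° − 30 − 20 = 0 → A_y = 50 − 48.2968 × 0.544639 = 23.70 kN.

T = 48.30 kN, A_x = 40.51 kN, A_y = 23.70 kN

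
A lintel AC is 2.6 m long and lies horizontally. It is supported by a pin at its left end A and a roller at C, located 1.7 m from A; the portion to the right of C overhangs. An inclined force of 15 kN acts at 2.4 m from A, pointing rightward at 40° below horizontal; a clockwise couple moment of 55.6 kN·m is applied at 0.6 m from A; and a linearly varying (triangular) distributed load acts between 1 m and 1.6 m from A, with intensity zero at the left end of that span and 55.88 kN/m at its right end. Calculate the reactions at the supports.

A_x = -11.49 kN, A_y = -33.72 kN, C_y = 60.12 kN

Resultant of the triangular load: ½ × 55.88 × 0.6 = 16.764 kN, acting at 1.4 m from A (one-third of the span from the peak).
Taking moments about A: C_y·1.7 − 15·sin40°·2.4 − 55.6 − (½·55.88·0.6)·1.4 = 0 → C_y = 102.21/1.7 = 60.1235 ≈ 60.12 kN.
ΣF_y = 0: A_y + 60.1235 − 15·sin40° − ½·55.88·0.6 = 0 → A_y = -33.72 kN.
ΣF_x = 0: A_x + 15·cos40° = 0 → A_x = -11.49 kN.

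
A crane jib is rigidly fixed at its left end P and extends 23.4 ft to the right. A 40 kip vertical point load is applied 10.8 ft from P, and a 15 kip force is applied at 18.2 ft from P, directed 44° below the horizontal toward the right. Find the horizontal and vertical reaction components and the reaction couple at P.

P_x = -10.79 kip, P_y = 50.42 kip, M_P = 621.6 kip·ft

ΣF_x = 0: P_x + 15·cos44° = 0 → P_x = -10.79 kip.
ΣF_y = 0: P_y − 40 − 15·sin44° = 0 → P_y = 50.42 kip.
ΣM about P: M_P − 40·10.8 − 15·sin44°·18.2 = 0 → M_P = 621.6 kip·ft.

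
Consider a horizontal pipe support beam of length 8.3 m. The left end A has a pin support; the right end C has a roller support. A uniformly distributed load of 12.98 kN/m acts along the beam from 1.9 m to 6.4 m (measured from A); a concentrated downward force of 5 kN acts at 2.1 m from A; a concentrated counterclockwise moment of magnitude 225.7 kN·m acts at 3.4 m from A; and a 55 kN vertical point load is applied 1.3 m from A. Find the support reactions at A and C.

A_x = 0, A_y = 106.5 kN, C_y = 11.89 kN

Resultant of the distributed load: 12.98 × 4.5 = 58.41 kN at 4.15 m from A.
ΣM about A: C_y·8.3 − (12.98·4.5)·4.15 − 5·2.1 + 225.7 − 55·1.3 = 0 → C_y = 98.7015/8.3 = 11.8917 ≈ 11.89 kN.
ΣF_y = 0: A_y + 11.8917 − 12.98·4.5 − 5 − 55 = 0 → A_y = 106.5 kN.
ΣF_x = 0: no horizontal applied forces, so A_x = 0.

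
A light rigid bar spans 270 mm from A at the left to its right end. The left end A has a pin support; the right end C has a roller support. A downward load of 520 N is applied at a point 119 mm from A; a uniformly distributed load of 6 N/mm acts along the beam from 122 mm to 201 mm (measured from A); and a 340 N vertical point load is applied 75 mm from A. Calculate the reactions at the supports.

A_x = 0, A_y = 726.8 N, C_y = 607.2 N

Resultant of the distributed load: 6 × 79 = 474 N at 161.5 mm from A.
Moments about A: C_y·270 − 520·119 − (6·79)·161.5 − 340·75 = 0 → C_y = 163931/270 = 607.152 ≈ 607.2 N.
ΣF_y = 0: A_y + 607.152 − 520 − 6·79 − 340 = 0 → A_y = 726.8 N.
ΣF_x = 0: no horizontal applied forces, so A_x = 0.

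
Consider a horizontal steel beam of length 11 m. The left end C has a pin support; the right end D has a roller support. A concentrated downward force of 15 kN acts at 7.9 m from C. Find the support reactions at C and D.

C_x = 0, C_y = 4.227 kN, D_y = 10.77 kN

ΣM about C: D_y·11 − 15·7.9 = 0 → D_y = 118.5/11 = 10.7727 ≈ 10.77 kN.
ΣF_y = 0: C_y + 10.7727 − 15 = 0 → C_y = 4.227 kN.
ΣF_x = 0: no horizontal applied forces, so C_x = 0.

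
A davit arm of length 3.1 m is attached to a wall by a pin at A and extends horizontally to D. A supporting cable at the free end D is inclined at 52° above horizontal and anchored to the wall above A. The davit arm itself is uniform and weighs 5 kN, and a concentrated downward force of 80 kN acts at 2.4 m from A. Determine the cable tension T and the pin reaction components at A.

ΣM about A: T·sin52°·3.1 − 5·1.55 − 80·2.4 = 0 → T = 199.75/(3.1·0.788011) = 81.7698 ≈ 81.77 kN.
ΣF_x = 0: A_x − T·cos52° = 0 → A_x = 81.7698 × 0.615661 = 50.34 kN.
ΣF_y = 0: A_y + T·sin52° − 5 − 80 = 0 → A_y = 85 − 81.7698 × 0.788011 = 20.56 kN.

T = 81.77 kN, A_x = 50.34 kN, A_y = 20.56 kN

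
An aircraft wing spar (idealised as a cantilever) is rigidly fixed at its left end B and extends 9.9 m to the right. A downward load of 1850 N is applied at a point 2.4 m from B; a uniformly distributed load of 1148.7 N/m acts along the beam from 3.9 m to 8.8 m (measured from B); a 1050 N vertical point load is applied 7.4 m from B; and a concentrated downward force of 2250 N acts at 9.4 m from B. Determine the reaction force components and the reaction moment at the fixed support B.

Resultant of the distributed load: 1148.7 × 4.9 = 5628.63 N at 6.35 m from B.
ΣF_x = 0: B_x = 0.
ΣF_y = 0: B_y − 1850 − 1148.7·4.9 − 1050 − 2250 = 0 → B_y = 10780 N.
ΣM about B: M_B − 1850·2.4 − (1148.7·4.9)·6.35 − 1050·7.4 − 2250·9.4 = 0 → M_B = 69100 N·m.

B_x = 0, B_y = 10780 N, M_B = 69100 N·m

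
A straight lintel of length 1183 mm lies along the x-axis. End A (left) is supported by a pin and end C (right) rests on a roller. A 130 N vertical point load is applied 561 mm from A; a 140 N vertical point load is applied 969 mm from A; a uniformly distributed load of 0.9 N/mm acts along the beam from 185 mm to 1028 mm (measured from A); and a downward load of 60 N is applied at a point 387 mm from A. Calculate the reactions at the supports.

Resultant of the distributed load: 0.9 × 843 = 758.7 N at 606.5 mm from A.
Moments about A: C_y·1183 − 130·561 − 140·969 − (0.9·843)·606.5 − 60·387 = 0 → C_y = 691961.55/1183 = 584.921 ≈ 584.9 N.
ΣF_y = 0: A_y + 584.921 − 130 − 140 − 0.9·843 − 60 = 0 → A_y = 503.8 N.
ΣF_x = 0: no horizontal applied forces, so A_x = 0.

A_x = 0, A_y = 503.8 N, C_y = 584.9 N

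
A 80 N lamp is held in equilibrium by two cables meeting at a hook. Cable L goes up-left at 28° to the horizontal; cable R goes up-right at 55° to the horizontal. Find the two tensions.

T_L = 46.23 N, T_R = 71.17 N

ΣF_x = 0: −T_L·cos28° + T_R·cos55° = 0 → T_R = 1.53937·T_L.
ΣF_y = 0: T_L·sin28° + T_R·sin55° = 80.
Substitute: T_L·(0.469472 + 1.53937·0.819152) = 80 → T_L = 46.2307 ≈ 46.23 N.
Then T_R = 1.53937 × 46.2307 = 71.17 N.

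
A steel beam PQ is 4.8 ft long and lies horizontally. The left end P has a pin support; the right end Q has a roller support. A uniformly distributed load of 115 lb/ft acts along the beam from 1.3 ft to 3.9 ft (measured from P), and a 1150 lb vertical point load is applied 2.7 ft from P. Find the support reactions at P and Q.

P_x = 0, P_y = 640.2 lb, Q_y = 808.8 lb

Resultant of the distributed load: 115 × 2.6 = 299 lb at 2.6 ft from P.
Moments about P: Q_y·4.8 − (115·2.6)·2.6 − 1150·2.7 = 0 → Q_y = 3882.4/4.8 = 808.833 ≈ 808.8 lb.
ΣF_y = 0: P_y + 808.833 − 115·2.6 − 1150 = 0 → P_y = 640.2 lb.
ΣF_x = 0: no horizontal applied forces, so P_x = 0.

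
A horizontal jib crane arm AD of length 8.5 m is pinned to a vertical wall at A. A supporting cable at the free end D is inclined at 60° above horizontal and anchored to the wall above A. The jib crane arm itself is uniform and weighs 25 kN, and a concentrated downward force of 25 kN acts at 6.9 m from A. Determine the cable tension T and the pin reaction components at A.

T = 37.87 kN, A_x = 18.93 kN, A_y = 17.21 kN

ΣM about A: T·sin60°·8.5 − 25·4.25 − 25·6.9 = 0 → T = 278.75/(8.5·0.866025) = 37.8674 ≈ 37.87 kN.
ΣF_x = 0: A_x − T·cos60° = 0 → A_x = 37.8674 × 0.5 = 18.93 kN.
ΣF_y = 0: A_y + T·sin60° − 25 − 25 = 0 → A_y = 50 − 37.8674 × 0.866025 = 17.21 kN.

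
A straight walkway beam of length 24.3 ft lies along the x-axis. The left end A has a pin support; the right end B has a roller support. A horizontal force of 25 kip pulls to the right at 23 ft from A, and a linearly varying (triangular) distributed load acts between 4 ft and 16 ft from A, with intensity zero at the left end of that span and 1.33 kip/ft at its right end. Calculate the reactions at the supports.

Resultant of the triangular load: ½ × 1.33 × 12 = 7.98 kip, acting at 12 ft from A (one-third of the span from the peak).
Taking moments about A: B_y·24.3 − (½·1.33·12)·12 = 0 → B_y = 95.76/24.3 = 3.94074 ≈ 3.941 kip.
ΣF_y = 0: A_y + 3.94074 − ½·1.33·12 = 0 → A_y = 4.039 kip.
ΣF_x = 0: A_x + 25 = 0 → A_x = -25.00 kip.

A_x = -25.00 kip, A_y = 4.039 kip, B_y = 3.941 kip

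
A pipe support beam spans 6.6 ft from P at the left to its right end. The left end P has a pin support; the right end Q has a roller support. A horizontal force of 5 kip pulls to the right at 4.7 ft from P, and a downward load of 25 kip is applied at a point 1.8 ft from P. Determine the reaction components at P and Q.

P_x = -5.000 kip, P_y = 18.18 kip, Q_y = 6.818 kip

Taking moments about P: Q_y·6.6 − 25·1.8 = 0 → Q_y = 45/6.6 = 6.81818 ≈ 6.818 kip.
ΣF_y = 0: P_y + 6.81818 − 25 = 0 → P_y = 18.18 kip.
ΣF_x = 0: P_x + 5 = 0 → P_x = -5.000 kip.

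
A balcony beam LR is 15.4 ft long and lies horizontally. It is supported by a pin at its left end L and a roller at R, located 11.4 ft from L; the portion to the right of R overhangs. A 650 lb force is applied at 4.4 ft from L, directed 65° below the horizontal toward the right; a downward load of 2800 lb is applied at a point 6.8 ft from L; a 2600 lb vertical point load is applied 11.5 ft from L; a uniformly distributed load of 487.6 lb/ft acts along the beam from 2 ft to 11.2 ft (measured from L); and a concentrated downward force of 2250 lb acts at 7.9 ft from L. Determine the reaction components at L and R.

Resultant of the distributed load: 487.6 × 9.2 = 4485.92 lb at 6.6 ft from L.
Taking moments about L: R_y·11.4 − 650·sin65°·4.4 − 2800·6.8 − 2600·11.5 − (487.6·9.2)·6.6 − 2250·7.9 = 0 → R_y = 98914.1/11.4 = 8676.68 ≈ 8677 lb.
ΣF_y = 0: L_y + 8676.68 − 650·sin65° − 2800 − 2600 − 487.6·9.2 − 2250 = 0 → L_y = 4048 lb.
ΣF_x = 0: L_x + 650·cos65° = 0 → L_x = -274.7 lb.

L_x = -274.7 lb, L_y = 4048 lb, R_y = 8677 lb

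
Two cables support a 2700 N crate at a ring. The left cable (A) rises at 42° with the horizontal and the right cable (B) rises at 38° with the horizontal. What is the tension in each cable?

T_A = 2160 N, T_B = 2037 N

ΣF_x = 0: −T_A·cos42° + T_B·cos38° = 0 → T_B = 0.943064·T_A.
ΣF_y = 0: T_A·sin42° + T_B·sin38° = 2700.
Substitute: T_A·(0.669131 + 0.943064·0.615661) = 2700 → T_A = 2160.45 ≈ 2160 N.
Then T_B = 0.943064 × 2160.45 = 2037 N.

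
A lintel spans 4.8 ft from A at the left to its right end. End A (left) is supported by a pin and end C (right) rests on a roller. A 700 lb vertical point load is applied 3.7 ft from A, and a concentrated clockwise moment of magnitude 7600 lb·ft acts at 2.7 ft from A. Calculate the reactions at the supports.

ΣM about A: C_y·4.8 − 700·3.7 − 7600 = 0 → C_y = 10190/4.8 = 2122.92 ≈ 2123 lb.
ΣF_y = 0: A_y + 2122.92 − 700 = 0 → A_y = -1423 lb.
ΣF_x = 0: no horizontal applied forces, so A_x = 0.

A_x = 0, A_y = -1423 lb, C_y = 2123 lb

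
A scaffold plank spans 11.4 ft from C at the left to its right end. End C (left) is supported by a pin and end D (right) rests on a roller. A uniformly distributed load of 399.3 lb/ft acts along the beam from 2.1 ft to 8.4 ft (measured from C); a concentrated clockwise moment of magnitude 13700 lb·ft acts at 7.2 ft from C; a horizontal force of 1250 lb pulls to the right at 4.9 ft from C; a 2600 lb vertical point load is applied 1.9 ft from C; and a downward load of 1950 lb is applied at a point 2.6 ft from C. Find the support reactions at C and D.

Resultant of the distributed load: 399.3 × 6.3 = 2515.59 lb at 5.25 ft from C.
Taking moments about C: D_y·11.4 − (399.3·6.3)·5.25 − 13700 − 2600·1.9 − 1950·2.6 = 0 → D_y = 36916.8475/11.4 = 3238.32 ≈ 3238 lb.
ΣF_y = 0: C_y + 3238.32 − 399.3·6.3 − 2600 − 1950 = 0 → C_y = 3827 lb.
ΣF_x = 0: C_x + 1250 = 0 → C_x = -1250 lb.

C_x = -1250 lb, C_y = 3827 lb, D_y = 3238 lb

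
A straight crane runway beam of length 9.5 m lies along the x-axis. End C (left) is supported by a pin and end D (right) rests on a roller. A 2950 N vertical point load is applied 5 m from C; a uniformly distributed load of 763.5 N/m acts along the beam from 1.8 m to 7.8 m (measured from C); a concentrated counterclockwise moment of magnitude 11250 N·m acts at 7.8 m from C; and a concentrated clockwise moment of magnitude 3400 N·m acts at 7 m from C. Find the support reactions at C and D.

Resultant of the distributed load: 763.5 × 6 = 4581 N at 4.8 m from C.
ΣM about C: D_y·9.5 − 2950·5 − (763.5·6)·4.8 + 11250 − 3400 = 0 → D_y = 28888.8/9.5 = 3040.93 ≈ 3041 N.
ΣF_y = 0: C_y + 3040.93 − 2950 − 763.5·6 = 0 → C_y = 4490 N.
ΣF_x = 0: no horizontal applied forces, so C_x = 0.

C_x = 0, C_y = 4490 N, D_y = 3041 N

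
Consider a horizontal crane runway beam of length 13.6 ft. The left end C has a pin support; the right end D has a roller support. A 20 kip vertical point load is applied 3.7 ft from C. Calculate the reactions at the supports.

Taking moments about C: D_y·13.6 − 20·3.7 = 0 → D_y = 74/13.6 = 5.44118 ≈ 5.441 kip.
ΣF_y = 0: C_y + 5.44118 − 20 = 0 → C_y = 14.56 kip.
ΣF_x = 0: no horizontal applied forces, so C_x = 0.

C_x = 0, C_y = 14.56 kip, D_y = 5.441 kip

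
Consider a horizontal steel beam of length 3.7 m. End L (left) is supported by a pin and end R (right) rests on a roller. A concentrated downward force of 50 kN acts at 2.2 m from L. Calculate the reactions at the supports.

L_x = 0, L_y = 20.27 kN, R_y = 29.73 kN

Moments about L: R_y·3.7 − 50·2.2 = 0 → R_y = 110/3.7 = 29.7297 ≈ 29.73 kN.
ΣF_y = 0: L_y + 29.7297 − 50 = 0 → L_y = 20.27 kN.
ΣF_x = 0: no horizontal applied forces, so L_x = 0.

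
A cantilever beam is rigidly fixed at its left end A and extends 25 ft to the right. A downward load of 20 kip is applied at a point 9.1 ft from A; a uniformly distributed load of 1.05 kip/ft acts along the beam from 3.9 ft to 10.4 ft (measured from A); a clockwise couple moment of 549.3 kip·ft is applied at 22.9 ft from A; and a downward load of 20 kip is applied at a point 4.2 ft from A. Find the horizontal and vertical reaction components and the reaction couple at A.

A_x = 0, A_y = 46.83 kip, M_A = 864.1 kip·ft

Resultant of the distributed load: 1.05 × 6.5 = 6.825 kip at 7.15 ft from A.
ΣF_x = 0: A_x = 0.
ΣF_y = 0: A_y − 20 − 1.05·6.5 − 20 = 0 → A_y = 46.83 kip.
ΣM about A: M_A − 20·9.1 − (1.05·6.5)·7.15 − 549.3 − 20·4.2 = 0 → M_A = 864.1 kip·ft.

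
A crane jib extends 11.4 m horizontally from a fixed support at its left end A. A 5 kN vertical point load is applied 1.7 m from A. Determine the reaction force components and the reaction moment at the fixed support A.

ΣF_x = 0: A_x = 0.
ΣF_y = 0: A_y − 5 = 0 → A_y = 5.000 kN.
ΣM about A: M_A − 5·1.7 = 0 → M_A = 8.500 kN·m.

A_x = 0, A_y = 5.000 kN, M_A = 8.500 kN·m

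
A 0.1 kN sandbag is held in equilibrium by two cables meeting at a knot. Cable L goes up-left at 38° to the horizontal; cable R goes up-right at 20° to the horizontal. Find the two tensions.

ΣF_x = 0: −T_L·cos38° + T_R·cos20° = 0 → T_R = 0.838584·T_L.
ΣF_y = 0: T_L·sin38° + T_R·sin20° = 0.1.
Substitute: T_L·(0.615661 + 0.838584·0.34202) = 0.1 → T_L = 0.110807 ≈ 0.1108 kN.
Then T_R = 0.838584 × 0.110807 = 0.09292 kN.

T_L = 0.1108 kN, T_R = 0.09292 kN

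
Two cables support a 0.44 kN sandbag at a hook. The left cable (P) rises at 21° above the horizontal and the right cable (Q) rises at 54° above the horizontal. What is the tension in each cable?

T_P = 0.2677 kN, T_Q = 0.4253 kN

ΣF_x = 0: −T_P·cos21° + T_Q·cos54° = 0 → T_Q = 1.5883·T_P.
ΣF_y = 0: T_P·sin21° + T_Q·sin54° = 0.44.
Substitute: T_P·(0.358368 + 1.5883·0.809017) = 0.44 → T_P = 0.267749 ≈ 0.2677 kN.
Then T_Q = 1.5883 × 0.267749 = 0.4253 kN.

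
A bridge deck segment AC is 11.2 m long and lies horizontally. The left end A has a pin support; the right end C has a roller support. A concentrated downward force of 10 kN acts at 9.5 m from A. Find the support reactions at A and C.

ΣM about A: C_y·11.2 − 10·9.5 = 0 → C_y = 95/11.2 = 8.48214 ≈ 8.482 kN.
ΣF_y = 0: A_y + 8.48214 − 10 = 0 → A_y = 1.518 kN.
ΣF_x = 0: no horizontal applied forces, so A_x = 0.

A_x = 0, A_y = 1.518 kN, C_y = 8.482 kN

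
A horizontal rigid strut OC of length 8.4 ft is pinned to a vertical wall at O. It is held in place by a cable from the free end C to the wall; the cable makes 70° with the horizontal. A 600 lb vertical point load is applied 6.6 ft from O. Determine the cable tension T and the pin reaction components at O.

T = 501.7 lb, O_x = 171.6 lb, O_y = 128.6 lb

ΣM about O: T·sin70°·8.4 − 600·6.6 = 0 → T = 3960/(8.4·0.939693) = 501.684 ≈ 501.7 lb.
ΣF_x = 0: O_x − T·cos70° = 0 → O_x = 501.684 × 0.34202 = 171.6 lb.
ΣF_y = 0: O_y + T·sin70° − 600 = 0 → O_y = 600 − 501.684 × 0.939693 = 128.6 lb.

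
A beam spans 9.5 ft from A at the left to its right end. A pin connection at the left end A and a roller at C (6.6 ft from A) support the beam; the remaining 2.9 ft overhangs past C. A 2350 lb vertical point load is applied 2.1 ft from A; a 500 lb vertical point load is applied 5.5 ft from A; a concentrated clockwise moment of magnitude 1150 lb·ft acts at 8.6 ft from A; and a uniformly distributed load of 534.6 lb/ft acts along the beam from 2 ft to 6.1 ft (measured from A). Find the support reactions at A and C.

A_x = 0, A_y = 2358 lb, C_y = 2684 lb

Resultant of the distributed load: 534.6 × 4.1 = 2191.86 lb at 4.05 ft from A.
Taking moments about A: C_y·6.6 − 2350·2.1 − 500·5.5 − 1150 − (534.6·4.1)·4.05 = 0 → C_y = 17712.033/6.6 = 2683.64 ≈ 2684 lb.
ΣF_y = 0: A_y + 2683.64 − 2350 − 500 − 534.6·4.1 = 0 → A_y = 2358 lb.
ΣF_x = 0: no horizontal applied forces, so A_x = 0.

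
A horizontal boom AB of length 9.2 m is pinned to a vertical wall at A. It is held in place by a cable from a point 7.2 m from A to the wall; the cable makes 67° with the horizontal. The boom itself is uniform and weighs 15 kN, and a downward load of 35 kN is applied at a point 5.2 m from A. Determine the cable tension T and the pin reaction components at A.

T = 37.87 kN, A_x = 14.80 kN, A_y = 15.14 kN

ΣM about A: T·sin67°·7.2 − 15·4.6 − 35·5.2 = 0 → T = 251/(7.2·0.920505) = 37.8717 ≈ 37.87 kN.
ΣF_x = 0: A_x − T·cos67° = 0 → A_x = 37.8717 × 0.390731 = 14.80 kN.
ΣF_y = 0: A_y + T·sin67° − 15 − 35 = 0 → A_y = 50 − 37.8717 × 0.920505 = 15.14 kN.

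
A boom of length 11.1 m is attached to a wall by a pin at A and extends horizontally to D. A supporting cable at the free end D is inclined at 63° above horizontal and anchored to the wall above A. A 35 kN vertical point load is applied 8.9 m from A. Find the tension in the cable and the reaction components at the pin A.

T = 31.50 kN, A_x = 14.30 kN, A_y = 6.937 kN

ΣM about A: T·sin63°·11.1 − 35·8.9 = 0 → T = 311.5/(11.1·0.891007) = 31.4959 ≈ 31.50 kN.
ΣF_x = 0: A_x − T·cos63° = 0 → A_x = 31.4959 × 0.45399 = 14.30 kN.
ΣF_y = 0: A_y + T·sin63° − 35 = 0 → A_y = 35 − 31.4959 × 0.891007 = 6.937 kN.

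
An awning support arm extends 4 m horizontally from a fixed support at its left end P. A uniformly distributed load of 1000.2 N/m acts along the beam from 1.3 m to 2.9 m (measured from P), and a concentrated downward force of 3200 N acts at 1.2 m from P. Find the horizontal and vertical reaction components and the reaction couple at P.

Resultant of the distributed load: 1000.2 × 1.6 = 1600.32 N at 2.1 m from P.
ΣF_x = 0: P_x = 0.
ΣF_y = 0: P_y − 1000.2·1.6 − 3200 = 0 → P_y = 4800 N.
ΣM about P: M_P − (1000.2·1.6)·2.1 − 3200·1.2 = 0 → M_P = 7201 N·m.

P_x = 0, P_y = 4800 N, M_P = 7201 N·m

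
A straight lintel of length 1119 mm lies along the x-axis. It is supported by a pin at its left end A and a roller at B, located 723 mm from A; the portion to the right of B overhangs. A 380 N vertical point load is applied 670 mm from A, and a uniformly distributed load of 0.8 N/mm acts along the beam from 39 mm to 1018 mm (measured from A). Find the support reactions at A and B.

Resultant of the distributed load: 0.8 × 979 = 783.2 N at 528.5 mm from A.
Moments about A: B_y·723 − 380·670 − (0.8·979)·528.5 = 0 → B_y = 668521.2/723 = 924.649 ≈ 924.6 N.
ΣF_y = 0: A_y + 924.649 − 380 − 0.8·979 = 0 → A_y = 238.6 N.
ΣF_x = 0: no horizontal applied forces, so A_x = 0.

A_x = 0, A_y = 238.6 N, B_y = 924.6 N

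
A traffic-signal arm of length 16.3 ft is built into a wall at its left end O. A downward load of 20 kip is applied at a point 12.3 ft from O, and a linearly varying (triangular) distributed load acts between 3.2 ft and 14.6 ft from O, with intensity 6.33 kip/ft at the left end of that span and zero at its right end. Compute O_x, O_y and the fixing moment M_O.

O_x = 0, O_y = 56.08 kip, M_O = 498.6 kip·ft

Resultant of the triangular load: ½ × 6.33 × 11.4 = 36.081 kip, acting at 7 ft from O (one-third of the span from the peak).
ΣF_x = 0: O_x = 0.
ΣF_y = 0: O_y − 20 − ½·6.33·11.4 = 0 → O_y = 56.08 kip.
ΣM about O: M_O − 20·12.3 − (½·6.33·11.4)·7 = 0 → M_O = 498.6 kip·ft.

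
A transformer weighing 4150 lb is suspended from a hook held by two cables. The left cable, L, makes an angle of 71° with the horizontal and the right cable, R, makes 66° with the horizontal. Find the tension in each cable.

ΣF_x = 0: −T_L·cos71° + T_R·cos66° = 0 → T_R = 0.80044·T_L.
ΣF_y = 0: T_L·sin71° + T_R·sin66° = 4150.
Substitute: T_L·(0.945519 + 0.80044·0.913545) = 4150 → T_L = 2475.02 ≈ 2475 lb.
Then T_R = 0.80044 × 2475.02 = 1981 lb.

T_L = 2475 lb, T_R = 1981 lb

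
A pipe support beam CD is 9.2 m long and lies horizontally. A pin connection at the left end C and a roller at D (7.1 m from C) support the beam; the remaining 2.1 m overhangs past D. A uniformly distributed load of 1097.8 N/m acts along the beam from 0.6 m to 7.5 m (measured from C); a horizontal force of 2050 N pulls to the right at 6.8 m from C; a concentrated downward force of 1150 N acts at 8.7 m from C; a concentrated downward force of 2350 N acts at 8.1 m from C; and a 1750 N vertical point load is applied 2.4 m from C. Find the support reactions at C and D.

Resultant of the distributed load: 1097.8 × 6.9 = 7574.82 N at 4.05 m from C.
Taking moments about C: D_y·7.1 − (1097.8·6.9)·4.05 − 1150·8.7 − 2350·8.1 − 1750·2.4 = 0 → D_y = 63918.021/7.1 = 9002.54 ≈ 9003 N.
ΣF_y = 0: C_y + 9002.54 − 1097.8·6.9 − 1150 − 2350 − 1750 = 0 → C_y = 3822 N.
ΣF_x = 0: C_x + 2050 = 0 → C_x = -2050 N.

C_x = -2050 N, C_y = 3822 N, D_y = 9003 N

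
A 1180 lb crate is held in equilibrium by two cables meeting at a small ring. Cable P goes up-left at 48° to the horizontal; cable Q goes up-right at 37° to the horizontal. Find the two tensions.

ΣF_x = 0: −T_P·cos48° + T_Q·cos37° = 0 → T_Q = 0.837842·T_P.
ΣF_y = 0: T_P·sin48° + T_Q·sin37° = 1180.
Substitute: T_P·(0.743145 + 0.837842·0.601815) = 1180 → T_P = 945.99 ≈ 946.0 lb.
Then T_Q = 0.837842 × 945.99 = 792.6 lb.

T_P = 946.0 lb, T_Q = 792.6 lb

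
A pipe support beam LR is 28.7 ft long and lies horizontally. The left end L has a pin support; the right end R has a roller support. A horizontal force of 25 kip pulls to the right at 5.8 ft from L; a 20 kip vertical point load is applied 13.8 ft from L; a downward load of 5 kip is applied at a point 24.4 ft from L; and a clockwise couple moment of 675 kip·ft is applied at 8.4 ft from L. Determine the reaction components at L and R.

Taking moments about L: R_y·28.7 − 20·13.8 − 5·24.4 − 675 = 0 → R_y = 1073/28.7 = 37.3868 ≈ 37.39 kip.
ΣF_y = 0: L_y + 37.3868 − 20 − 5 = 0 → L_y = -12.39 kip.
ΣF_x = 0: L_x + 25 = 0 → L_x = -25.00 kip.

L_x = -25.00 kip, L_y = -12.39 kip, R_y = 37.39 kip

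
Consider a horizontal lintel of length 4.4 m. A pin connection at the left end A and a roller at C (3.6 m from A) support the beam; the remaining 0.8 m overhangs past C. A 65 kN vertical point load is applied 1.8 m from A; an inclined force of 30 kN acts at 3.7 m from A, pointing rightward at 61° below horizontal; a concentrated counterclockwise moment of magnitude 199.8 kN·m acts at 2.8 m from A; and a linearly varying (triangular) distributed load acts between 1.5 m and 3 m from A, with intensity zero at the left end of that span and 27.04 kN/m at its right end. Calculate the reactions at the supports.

Resultant of the triangular load: ½ × 27.04 × 1.5 = 20.28 kN, acting at 2.5 m from A (one-third of the span from the peak).
Moments about A: C_y·3.6 − 65·1.8 − 30·sin61°·3.7 + 199.8 − (½·27.04·1.5)·2.5 = 0 → C_y = 64.9828/3.6 = 18.0508 ≈ 18.05 kN.
ΣF_y = 0: A_y + 18.0508 − 65 − 30·sin61° − ½·27.04·1.5 = 0 → A_y = 93.47 kN.
ΣF_x = 0: A_x + 30·cos61° = 0 → A_x = -14.54 kN.

A_x = -14.54 kN, A_y = 93.47 kN, C_y = 18.05 kN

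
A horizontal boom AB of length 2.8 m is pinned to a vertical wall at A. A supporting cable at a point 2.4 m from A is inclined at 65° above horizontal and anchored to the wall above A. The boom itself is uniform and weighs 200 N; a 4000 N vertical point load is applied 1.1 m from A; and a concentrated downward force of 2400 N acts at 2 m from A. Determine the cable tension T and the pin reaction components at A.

ΣM about A: T·sin65°·2.4 − 200·1.4 − 4000·1.1 − 2400·2 = 0 → T = 9480/(2.4·0.906308) = 4358.34 ≈ 4358 N.
ΣF_x = 0: A_x − T·cos65° = 0 → A_x = 4358.34 × 0.422618 = 1842 N.
ΣF_y = 0: A_y + T·sin65° − 200 − 4000 − 2400 = 0 → A_y = 6600 − 4358.34 × 0.906308 = 2650 N.

T = 4358 N, A_x = 1842 N, A_y = 2650 N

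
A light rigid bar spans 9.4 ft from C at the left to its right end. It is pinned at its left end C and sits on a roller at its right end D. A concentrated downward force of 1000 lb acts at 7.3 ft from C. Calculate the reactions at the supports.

Taking moments about C: D_y·9.4 − 1000·7.3 = 0 → D_y = 7300/9.4 = 776.596 ≈ 776.6 lb.
ΣF_y = 0: C_y + 776.596 − 1000 = 0 → C_y = 223.4 lb.
ΣF_x = 0: no horizontal applied forces, so C_x = 0.

C_x = 0, C_y = 223.4 lb, D_y = 776.6 lb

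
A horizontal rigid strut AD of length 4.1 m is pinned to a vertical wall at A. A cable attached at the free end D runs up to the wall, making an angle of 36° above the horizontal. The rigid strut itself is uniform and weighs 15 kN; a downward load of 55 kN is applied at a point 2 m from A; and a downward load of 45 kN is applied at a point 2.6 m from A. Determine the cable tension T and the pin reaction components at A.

T = 107.0 kN, A_x = 86.53 kN, A_y = 52.13 kN

ΣM about A: T·sin36°·4.1 − 15·2.05 − 55·2 − 45·2.6 = 0 → T = 257.75/(4.1·0.587785) = 106.954 ≈ 107.0 kN.
ΣF_x = 0: A_x − T·cos36° = 0 → A_x = 106.954 × 0.809017 = 86.53 kN.
ΣF_y = 0: A_y + T·sin36° − 15 − 55 − 45 = 0 → A_y = 115 − 106.954 × 0.587785 = 52.13 kN.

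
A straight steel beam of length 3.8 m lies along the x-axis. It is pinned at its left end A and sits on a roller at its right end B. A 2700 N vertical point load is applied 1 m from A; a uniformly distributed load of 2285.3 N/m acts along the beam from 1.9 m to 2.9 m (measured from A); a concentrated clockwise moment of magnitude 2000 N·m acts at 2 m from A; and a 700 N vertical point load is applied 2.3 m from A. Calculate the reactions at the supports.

A_x = 0, A_y = 2581 N, B_y = 3104 N

Resultant of the distributed load: 2285.3 × 1 = 2285.3 N at 2.4 m from A.
Taking moments about A: B_y·3.8 − 2700·1 − (2285.3·1)·2.4 − 2000 − 700·2.3 = 0 → B_y = 11794.72/3.8 = 3103.87 ≈ 3104 N.
ΣF_y = 0: A_y + 3103.87 − 2700 − 2285.3·1 − 700 = 0 → A_y = 2581 N.
ΣF_x = 0: no horizontal applied forces, so A_x = 0.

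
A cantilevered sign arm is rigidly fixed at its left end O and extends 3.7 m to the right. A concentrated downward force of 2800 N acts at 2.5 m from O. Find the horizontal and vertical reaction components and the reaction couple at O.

ΣF_x = 0: O_x = 0.
ΣF_y = 0: O_y − 2800 = 0 → O_y = 2800 N.
ΣM about O: M_O − 2800·2.5 = 0 → M_O = 7000 N·m.

O_x = 0, O_y = 2800 N, M_O = 7000 N·m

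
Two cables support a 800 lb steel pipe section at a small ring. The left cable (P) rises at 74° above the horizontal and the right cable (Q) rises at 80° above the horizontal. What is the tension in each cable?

T_P = 316.9 lb, T_Q = 503.0 lb

ΣF_x = 0: −T_P·cos74° + T_Q·cos80° = 0 → T_Q = 1.58733·T_P.
ΣF_y = 0: T_P·sin74° + T_Q·sin80° = 800.
Substitute: T_P·(0.961262 + 1.58733·0.984808) = 800 → T_P = 316.897 ≈ 316.9 lb.
Then T_Q = 1.58733 × 316.897 = 503.0 lb.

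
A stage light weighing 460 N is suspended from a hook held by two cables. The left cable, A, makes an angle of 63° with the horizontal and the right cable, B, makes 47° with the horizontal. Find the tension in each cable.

T_A = 333.9 N, T_B = 222.2 N

ΣF_x = 0: −T_A·cos63° + T_B·cos47° = 0 → T_B = 0.665677·T_A.
ΣF_y = 0: T_A·sin63° + T_B·sin47° = 460.
Substitute: T_A·(0.891007 + 0.665677·0.731354) = 460 → T_A = 333.853 ≈ 333.9 N.
Then T_B = 0.665677 × 333.853 = 222.2 N.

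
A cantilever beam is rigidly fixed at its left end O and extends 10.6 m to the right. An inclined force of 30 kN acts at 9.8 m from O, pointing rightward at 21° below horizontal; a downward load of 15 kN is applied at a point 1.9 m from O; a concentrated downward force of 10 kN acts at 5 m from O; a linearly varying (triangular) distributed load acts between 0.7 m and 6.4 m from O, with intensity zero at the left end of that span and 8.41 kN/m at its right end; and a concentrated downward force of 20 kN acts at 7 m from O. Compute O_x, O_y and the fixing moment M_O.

Resultant of the triangular load: ½ × 8.41 × 5.7 = 23.9685 kN, acting at 4.5 m from O (one-third of the span from the peak).
ΣF_x = 0: O_x + 30·cos21° = 0 → O_x = -28.01 kN.
ΣF_y = 0: O_y − 30·sin21° − 15 − 10 − ½·8.41·5.7 − 20 = 0 → O_y = 79.72 kN.
ΣM about O: M_O − 30·sin21°·9.8 − 15·1.9 − 10·5 − (½·8.41·5.7)·4.5 − 20·7 = 0 → M_O = 431.7 kN·m.

O_x = -28.01 kN, O_y = 79.72 kN, M_O = 431.7 kN·m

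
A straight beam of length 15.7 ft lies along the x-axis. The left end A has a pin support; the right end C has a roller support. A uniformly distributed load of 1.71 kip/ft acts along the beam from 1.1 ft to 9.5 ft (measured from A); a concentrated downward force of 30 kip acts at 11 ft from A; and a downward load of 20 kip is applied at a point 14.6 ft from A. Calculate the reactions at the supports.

A_x = 0, A_y = 19.90 kip, C_y = 44.47 kip

Resultant of the distributed load: 1.71 × 8.4 = 14.364 kip at 5.3 ft from A.
ΣM about A: C_y·15.7 − (1.71·8.4)·5.3 − 30·11 − 20·14.6 = 0 → C_y = 698.1292/15.7 = 44.4668 ≈ 44.47 kip.
ΣF_y = 0: A_y + 44.4668 − 1.71·8.4 − 30 − 20 = 0 → A_y = 19.90 kip.
ΣF_x = 0: no horizontal applied forces, so A_x = 0.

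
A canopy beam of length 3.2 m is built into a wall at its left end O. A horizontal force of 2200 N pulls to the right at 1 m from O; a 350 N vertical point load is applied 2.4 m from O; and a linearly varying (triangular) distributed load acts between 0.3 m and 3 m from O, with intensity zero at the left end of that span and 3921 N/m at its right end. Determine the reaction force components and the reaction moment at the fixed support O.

Resultant of the triangular load: ½ × 3921 × 2.7 = 5293.35 N, acting at 2.1 m from O (one-third of the span from the peak).
ΣF_x = 0: O_x + 2200 = 0 → O_x = -2200 N.
ΣF_y = 0: O_y − 350 − ½·3921·2.7 = 0 → O_y = 5643 N.
ΣM about O: M_O − 350·2.4 − (½·3921·2.7)·2.1 = 0 → M_O = 11960 N·m.

O_x = -2200 N, O_y = 5643 N, M_O = 11960 N·m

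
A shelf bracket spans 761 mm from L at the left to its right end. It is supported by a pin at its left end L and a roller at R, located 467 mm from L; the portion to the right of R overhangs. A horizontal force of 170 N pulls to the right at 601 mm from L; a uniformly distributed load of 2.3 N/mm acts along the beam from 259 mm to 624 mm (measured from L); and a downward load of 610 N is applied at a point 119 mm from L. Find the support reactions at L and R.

L_x = -170.0 N, L_y = 500.4 N, R_y = 949.1 N

Resultant of the distributed load: 2.3 × 365 = 839.5 N at 441.5 mm from L.
Taking moments about L: R_y·467 − (2.3·365)·441.5 − 610·119 = 0 → R_y = 443229.25/467 = 949.099 ≈ 949.1 N.
ΣF_y = 0: L_y + 949.099 − 2.3·365 − 610 = 0 → L_y = 500.4 N.
ΣF_x = 0: L_x + 170 = 0 → L_x = -170.0 N.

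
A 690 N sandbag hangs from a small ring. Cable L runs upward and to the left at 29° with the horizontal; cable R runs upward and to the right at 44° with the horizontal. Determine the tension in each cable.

T_L = 519.0 N, T_R = 631.1 N

ΣF_x = 0: −T_L·cos29° + T_R·cos44° = 0 → T_R = 1.21586·T_L.
ΣF_y = 0: T_L·sin29° + T_R·sin44° = 690.
Substitute: T_L·(0.48481 + 1.21586·0.694658) = 690 → T_L = 519.025 ≈ 519.0 N.
Then T_R = 1.21586 × 519.025 = 631.1 N.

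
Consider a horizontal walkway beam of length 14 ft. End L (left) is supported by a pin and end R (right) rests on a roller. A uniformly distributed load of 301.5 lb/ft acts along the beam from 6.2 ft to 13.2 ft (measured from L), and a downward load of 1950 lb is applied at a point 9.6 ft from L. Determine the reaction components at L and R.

L_x = 0, L_y = 1261 lb, R_y = 2799 lb

Resultant of the distributed load: 301.5 × 7 = 2110.5 lb at 9.7 ft from L.
Moments about L: R_y·14 − (301.5·7)·9.7 − 1950·9.6 = 0 → R_y = 39191.85/14 = 2799.42 ≈ 2799 lb.
ΣF_y = 0: L_y + 2799.42 − 301.5·7 − 1950 = 0 → L_y = 1261 lb.
ΣF_x = 0: no horizontal applied forces, so L_x = 0.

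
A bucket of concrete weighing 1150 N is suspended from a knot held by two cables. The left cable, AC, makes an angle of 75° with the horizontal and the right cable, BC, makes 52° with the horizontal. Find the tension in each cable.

ΣF_x = 0: −T_AC·cos75° + T_BC·cos52° = 0 → T_BC = 0.420392·T_AC.
ΣF_y = 0: T_AC·sin75° + T_BC·sin52° = 1150.
Substitute: T_AC·(0.965926 + 0.420392·0.788011) = 1150 → T_AC = 886.525 ≈ 886.5 N.
Then T_BC = 0.420392 × 886.525 = 372.7 N.

T_AC = 886.5 N, T_BC = 372.7 N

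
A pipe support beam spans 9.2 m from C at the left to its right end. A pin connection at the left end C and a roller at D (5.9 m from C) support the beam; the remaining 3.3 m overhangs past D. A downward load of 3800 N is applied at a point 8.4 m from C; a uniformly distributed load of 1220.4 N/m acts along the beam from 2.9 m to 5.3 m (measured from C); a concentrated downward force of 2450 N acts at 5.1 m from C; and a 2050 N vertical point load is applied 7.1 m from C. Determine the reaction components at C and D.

C_x = 0, C_y = -801.3 N, D_y = 12030 N

Resultant of the distributed load: 1220.4 × 2.4 = 2928.96 N at 4.1 m from C.
Moments about C: D_y·5.9 − 3800·8.4 − (1220.4·2.4)·4.1 − 2450·5.1 − 2050·7.1 = 0 → D_y = 70978.736/5.9 = 12030.3 ≈ 12030 N.
ΣF_y = 0: C_y + 12030.3 − 3800 − 1220.4·2.4 − 2450 − 2050 = 0 → C_y = -801.3 N.
ΣF_x = 0: no horizontal applied forces, so C_x = 0.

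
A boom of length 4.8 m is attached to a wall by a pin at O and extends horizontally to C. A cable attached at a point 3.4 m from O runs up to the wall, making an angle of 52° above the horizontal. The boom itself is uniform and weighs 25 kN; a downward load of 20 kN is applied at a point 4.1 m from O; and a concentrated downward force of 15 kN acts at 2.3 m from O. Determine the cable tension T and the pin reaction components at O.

T = 65.88 kN, O_x = 40.56 kN, O_y = 8.088 kN

ΣM about O: T·sin52°·3.4 − 25·2.4 − 20·4.1 − 15·2.3 = 0 → T = 176.5/(3.4·0.788011) = 65.877 ≈ 65.88 kN.
ΣF_x = 0: O_x − T·cos52° = 0 → O_x = 65.877 × 0.615661 = 40.56 kN.
ΣF_y = 0: O_y + T·sin52° − 25 − 20 − 15 = 0 → O_y = 60 − 65.877 × 0.788011 = 8.088 kN.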